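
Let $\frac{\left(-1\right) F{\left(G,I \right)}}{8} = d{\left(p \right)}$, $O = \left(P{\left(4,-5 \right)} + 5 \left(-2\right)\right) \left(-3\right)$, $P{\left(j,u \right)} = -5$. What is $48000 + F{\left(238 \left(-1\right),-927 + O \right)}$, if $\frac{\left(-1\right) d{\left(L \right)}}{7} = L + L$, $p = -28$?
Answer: $44864$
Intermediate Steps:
$O = 45$ ($O = \left(-5 + 5 \left(-2\right)\right) \left(-3\right) = \left(-5 - 10\right) \left(-3\right) = \left(-15\right) \left(-3\right) = 45$)
$d{\left(L \right)} = - 14 L$ ($d{\left(L \right)} = - 7 \left(L + L\right) = - 7 \cdot 2 L = - 14 L$)
$F{\left(G,I \right)} = -3136$ ($F{\left(G,I \right)} = - 8 \left(\left(-14\right) \left(-28\right)\right) = \left(-8\right) 392 = -3136$)
$48000 + F{\left(238 \left(-1\right),-927 + O \right)} = 48000 - 3136 = 44864$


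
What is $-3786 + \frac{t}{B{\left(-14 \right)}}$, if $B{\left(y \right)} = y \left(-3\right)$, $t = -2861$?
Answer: $- \frac{161873}{42} \approx -3854.1$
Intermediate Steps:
$B{\left(y \right)} = - 3 y$
$-3786 + \frac{t}{B{\left(-14 \right)}} = -3786 - \frac{2861}{\left(-3\right) \left(-14\right)} = -3786 - \frac{2861}{42} = - \frac{161873}{42}$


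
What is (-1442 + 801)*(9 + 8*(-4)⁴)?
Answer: -1318537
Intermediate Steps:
(-1442 + 801)*(9 + 8*(-4)⁴) = -641*(9 + 8*256) = -641*(9 + 2048) = -641*2057 = -1318537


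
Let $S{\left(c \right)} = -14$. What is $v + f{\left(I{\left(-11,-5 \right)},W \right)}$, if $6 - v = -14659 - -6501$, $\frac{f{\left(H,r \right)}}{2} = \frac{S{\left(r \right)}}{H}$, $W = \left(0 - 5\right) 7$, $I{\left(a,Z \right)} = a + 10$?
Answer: $8192$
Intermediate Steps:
$I{\left(a,Z \right)} = 10 + a$
$W = -35$ ($W = \left(-5\right) 7 = -35$)
$f{\left(H,r \right)} = - \frac{28}{H}$ ($f{\left(H,r \right)} = 2 \left(- \frac{14}{H}\right) = - \frac{28}{H}$)
$v = 8164$ ($v = 6 - \left(-14659 - -6501\right) = 6 - \left(-14659 + 6501\right) = 6 - -8158 = 6 + 8158 = 8164$)
$v + f{\left(I{\left(-11,-5 \right)},W \right)} = 8164 - \frac{28}{10 - 11} = 8164 - \frac{28}{-1} = 8164 - -28 = 8164 + 28 = 8192$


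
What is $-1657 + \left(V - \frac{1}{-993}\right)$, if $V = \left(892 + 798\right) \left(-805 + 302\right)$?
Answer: $- \frac{845764910}{993} \approx -8.5173 \cdot 10^{5}$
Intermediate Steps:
$V = -850070$ ($V = 1690 \left(-503\right) = -850070$)
$-1657 + \left(V - \frac{1}{-993}\right) = -1657 - \frac{844119509}{993} = - \frac{845764910}{993}$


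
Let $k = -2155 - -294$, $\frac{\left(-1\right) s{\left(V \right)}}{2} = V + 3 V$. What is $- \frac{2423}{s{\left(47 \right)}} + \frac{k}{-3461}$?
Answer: $\frac{9085739}{1301336} \approx 6.9819$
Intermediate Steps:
$s{\left(V \right)} = - 8 V$ ($s{\left(V \right)} = - 2 \left(V + 3 V\right) = - 2 \cdot 4 V = - 8 V$)
$k = -1861$ ($k = -2155 + 294 = -1861$)
$- \frac{2423}{s{\left(47 \right)}} + \frac{k}{-3461} = - \frac{2423}{\left(-8\right) 47} - \frac{1861}{-3461} = - \frac{2423}{-376} - - \frac{1861}{3461} = \left(-2423\right) \left(- \frac{1}{376}\right) + \frac{1861}{3461} = \frac{2423}{376} + \frac{1861}{3461} = \frac{9085739}{1301336}$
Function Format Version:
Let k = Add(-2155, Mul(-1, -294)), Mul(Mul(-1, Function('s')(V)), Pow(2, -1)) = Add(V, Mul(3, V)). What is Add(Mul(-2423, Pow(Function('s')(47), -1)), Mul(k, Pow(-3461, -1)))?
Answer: Rational(9085739, 1301336) ≈ 6.9819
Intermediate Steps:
Function('s')(V) = Mul(-8, V) (Function('s')(V) = Mul(-2, Add(V, Mul(3, V))) = Mul(-2, Mul(4, V)) = Mul(-8, V))
k = -1861 (k = Add(-2155, 294) = -1861)
Add(Mul(-2423, Pow(Function('s')(47), -1)), Mul(k, Pow(-3461, -1))) = Add(Mul(-2423, Pow(Mul(-8, 47), -1)), Mul(-1861, Pow(-3461, -1))) = Add(Mul(-2423, Pow(-376, -1)), Mul(-1861, Rational(-1, 3461))) = Add(Mul(-2423, Rational(-1, 376)), Rational(1861, 3461)) = Add(Rational(2423, 376), Rational(1861, 3461)) = Rational(9085739, 1301336)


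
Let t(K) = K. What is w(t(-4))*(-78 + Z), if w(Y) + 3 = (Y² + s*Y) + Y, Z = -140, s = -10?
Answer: -10682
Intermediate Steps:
w(Y) = -3 + Y² - 9*Y (w(Y) = -3 + ((Y² - 10*Y) + Y) = -3 + (Y² - 9*Y) = -3 + Y² - 9*Y)
w(t(-4))*(-78 + Z) = (-3 + (-4)² - 9*(-4))*(-78 - 140) = (-3 + 16 + 36)*(-218) = 49*(-218) = -10682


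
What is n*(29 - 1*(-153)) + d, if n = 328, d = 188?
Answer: 59884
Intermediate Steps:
n*(29 - 1*(-153)) + d = 328*(29 - 1*(-153)) + 188 = 328*(29 + 153) + 188 = 328*182 + 188 = 59696 + 188 = 59884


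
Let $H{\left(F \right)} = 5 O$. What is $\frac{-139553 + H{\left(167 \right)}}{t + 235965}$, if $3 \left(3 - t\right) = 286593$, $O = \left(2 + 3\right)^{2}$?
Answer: $- \frac{139428}{140437} \approx -0.99282$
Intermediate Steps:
$O = 25$ ($O = 5^{2} = 25$)
$t = -95528$ ($t = 3 - 95531 = -95528$)
$H{\left(F \right)} = 125$ ($H{\left(F \right)} = 5 \cdot 25 = 125$)
$\frac{-139553 + H{\left(167 \right)}}{t + 235965} = \frac{-139553 + 125}{-95528 + 235965} = - \frac{139428}{140437}$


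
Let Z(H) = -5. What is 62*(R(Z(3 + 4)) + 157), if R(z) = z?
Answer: 9424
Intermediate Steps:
62*(R(Z(3 + 4)) + 157) = 62*(-5 + 157) = 62*152 = 9424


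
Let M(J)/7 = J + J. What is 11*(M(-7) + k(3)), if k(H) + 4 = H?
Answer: -1089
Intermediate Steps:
k(H) = -4 + H
M(J) = 14*J (M(J) = 7*(J + J) = 7*(2*J) = 14*J)
11*(M(-7) + k(3)) = 11*(14*(-7) + (-4 + 3)) = 11*(-98 - 1) = 11*(-99) = -1089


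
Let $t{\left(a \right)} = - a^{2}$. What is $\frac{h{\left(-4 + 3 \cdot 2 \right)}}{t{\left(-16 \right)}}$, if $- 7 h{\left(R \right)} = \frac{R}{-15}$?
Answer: $- \frac{1}{13440} \approx -7.4405 \cdot 10^{-5}$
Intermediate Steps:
$h{\left(R \right)} = \frac{R}{105}$ ($h{\left(R \right)} = - \frac{R \frac{1}{-15}}{7} = - \frac{R \left(- \frac{1}{15}\right)}{7} = - \frac{\left(- \frac{1}{15}\right) R}{7} = \frac{R}{105}$)
$\frac{h{\left(-4 + 3 \cdot 2 \right)}}{t{\left(-16 \right)}} = \frac{\frac{1}{105} \left(-4 + 3 \cdot 2\right)}{\left(-1\right) \left(-16\right)^{2}} = \frac{\frac{1}{105} \left(-4 + 6\right)}{\left(-1\right) 256} = \frac{\frac{1}{105} \cdot 2}{-256} = \frac{2}{105} \left(- \frac{1}{256}\right) = - \frac{1}{13440}$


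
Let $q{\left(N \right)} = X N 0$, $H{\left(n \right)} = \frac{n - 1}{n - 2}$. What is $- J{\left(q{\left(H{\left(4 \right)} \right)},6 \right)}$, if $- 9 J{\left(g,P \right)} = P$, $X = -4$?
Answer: $\frac{2}{3} \approx 0.66667$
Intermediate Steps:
$H{\left(n \right)} = \frac{-1 + n}{-2 + n}$
$q{\left(N \right)} = 0$ ($q{\left(N \right)} = - 4 N 0 = \left(-4\right) 0 = 0$)
$J{\left(g,P \right)} = - \frac{P}{9}$
$- J{\left(q{\left(H{\left(4 \right)} \right)},6 \right)} = - \frac{\left(-1\right) 6}{9} = \left(-1\right) \left(- \frac{2}{3}\right) = \frac{2}{3}$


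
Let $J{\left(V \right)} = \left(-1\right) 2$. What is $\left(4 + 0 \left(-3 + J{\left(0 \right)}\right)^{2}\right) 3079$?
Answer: $12316$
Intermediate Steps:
$J{\left(V \right)} = -2$
$\left(4 + 0 \left(-3 + J{\left(0 \right)}\right)^{2}\right) 3079 = \left(4 + 0 \left(-3 - 2\right)^{2}\right) 3079 = \left(4 + 0 \left(-5\right)^{2}\right) 3079 = \left(4 + 0 \cdot 25\right) 3079 = \left(4 + 0\right) 3079 = 4 \cdot 3079 = 12316$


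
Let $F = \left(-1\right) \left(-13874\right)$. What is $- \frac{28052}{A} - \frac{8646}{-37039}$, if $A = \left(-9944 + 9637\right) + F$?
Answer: $- \frac{921717746}{502508113} \approx -1.8342$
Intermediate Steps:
$F = 13874$
$A = 13567$ ($A = \left(-9944 + 9637\right) + 13874 = -307 + 13874 = 13567$)
$- \frac{28052}{A} - \frac{8646}{-37039} = - \frac{28052}{13567} - \frac{8646}{-37039} = \left(-28052\right) \frac{1}{13567} - - \frac{8646}{37039} = - \frac{28052}{13567} + \frac{8646}{37039} = - \frac{921717746}{502508113}$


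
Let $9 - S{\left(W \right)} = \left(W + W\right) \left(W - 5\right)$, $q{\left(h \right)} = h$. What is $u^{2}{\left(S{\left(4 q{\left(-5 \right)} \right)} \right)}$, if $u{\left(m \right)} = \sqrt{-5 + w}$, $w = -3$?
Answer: $-8$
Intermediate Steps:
$S{\left(W \right)} = 9 - 2 W \left(-5 + W\right)$ ($S{\left(W \right)} = 9 - \left(W + W\right) \left(W - 5\right) = 9 - 2 W \left(-5 + W\right)$)
$u{\left(m \right)} = 2 i \sqrt{2}$ ($u{\left(m \right)} = \sqrt{-5 - 3} = \sqrt{-8} = 2 i \sqrt{2}$)
$u^{2}{\left(S{\left(4 q{\left(-5 \right)} \right)} \right)} = \left(2 i \sqrt{2}\right)^{2} = -8$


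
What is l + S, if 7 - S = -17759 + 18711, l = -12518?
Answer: -13463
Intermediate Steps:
S = -945 (S = 7 - (-17759 + 18711) = 7 - 1*952 = 7 - 952 = -945)
l + S = -12518 - 945 = -13463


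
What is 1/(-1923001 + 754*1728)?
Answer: -1/620089 ≈ -1.6127e-6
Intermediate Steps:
1/(-1923001 + 754*1728) = 1/(-1923001 + 1302912) = 1/(-620089) = -1/620089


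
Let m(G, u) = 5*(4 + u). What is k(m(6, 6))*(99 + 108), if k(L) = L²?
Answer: 517500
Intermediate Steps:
m(G, u) = 20 + 5*u
k(m(6, 6))*(99 + 108) = (20 + 5*6)²*(99 + 108) = (20 + 30)²*207 = 50²*207 = 2500*207 = 517500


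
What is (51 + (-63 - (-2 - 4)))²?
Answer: 36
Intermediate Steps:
(51 + (-63 - (-2 - 4)))² = (51 + (-63 - (-6)))² = (51 + (-63 - 1*(-6)))² = (51 + (-63 + 6))² = (51 - 57)² = (-6)² = 36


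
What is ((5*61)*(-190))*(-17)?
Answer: 985150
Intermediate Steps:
((5*61)*(-190))*(-17) = (305*(-190))*(-17) = -57950*(-17) = 985150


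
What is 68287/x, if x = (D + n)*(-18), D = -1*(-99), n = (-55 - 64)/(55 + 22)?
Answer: -751157/19296 ≈ -38.928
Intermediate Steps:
n = -17/11 (n = -119/77 = -119*1/77 = -17/11 ≈ -1.5455)
D = 99
x = -19296/11 (x = (99 - 17/11)*(-18) = (1072/11)*(-18) = -19296/11 ≈ -1754.2)
68287/x = 68287/(-19296/11) = 68287*(-11/19296) = -751157/19296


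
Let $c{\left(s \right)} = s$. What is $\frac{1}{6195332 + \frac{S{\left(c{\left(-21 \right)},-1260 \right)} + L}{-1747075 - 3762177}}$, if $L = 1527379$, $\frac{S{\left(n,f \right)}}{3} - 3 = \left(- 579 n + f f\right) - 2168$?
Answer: $\frac{5509252}{34131638891503} \approx 1.6141 \cdot 10^{-7}$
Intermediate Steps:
$S{\left(n,f \right)} = -6495 - 1737 n + 3 f^{2}$ ($S{\left(n,f \right)} = 9 + 3 \left(\left(- 579 n + f f\right) - 2168\right) = 9 + 3 \left(\left(- 579 n + f^{2}\right) - 2168\right) = 9 + 3 \left(\left(f^{2} - 579 n\right) - 2168\right) = 9 + 3 \left(-2168 + f^{2} - 579 n\right) = 9 - \left(6504 - 3 f^{2} + 1737 n\right) = -6495 - 1737 n + 3 f^{2}$)
$\frac{1}{6195332 + \frac{S{\left(c{\left(-21 \right)},-1260 \right)} + L}{-1747075 - 3762177}} = \frac{1}{6195332 + \frac{\left(-6495 - -36477 + 3 \left(-1260\right)^{2}\right) + 1527379}{-1747075 - 3762177}} = \frac{1}{6195332 + \frac{\left(-6495 + 36477 + 3 \cdot 1587600\right) + 1527379}{-5509252}} = \frac{1}{6195332 + \left(\left(-6495 + 36477 + 4762800\right) + 1527379\right) \left(- \frac{1}{5509252}\right)} = \frac{1}{6195332 + \left(4792782 + 1527379\right) \left(- \frac{1}{5509252}\right)} = \frac{1}{6195332 + 6320161 \left(- \frac{1}{5509252}\right)} = \frac{1}{6195332 - \frac{6320161}{5509252}} = \frac{1}{\frac{34131638891503}{5509252}} = \frac{5509252}{34131638891503}$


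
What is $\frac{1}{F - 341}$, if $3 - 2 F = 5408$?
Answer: $- \frac{2}{6087} \approx -0.00032857$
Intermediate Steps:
$F = - \frac{5405}{2}$ ($F = \frac{3}{2} - 2704 = - \frac{5405}{2} \approx -2702.5$)
$\frac{1}{F - 341} = \frac{1}{- \frac{5405}{2} - 341} = \frac{1}{- \frac{6087}{2}} = - \frac{2}{6087}$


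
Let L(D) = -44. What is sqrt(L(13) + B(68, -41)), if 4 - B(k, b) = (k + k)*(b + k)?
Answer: 8*I*sqrt(58) ≈ 60.926*I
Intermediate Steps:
B(k, b) = 4 - 2*k*(b + k) (B(k, b) = 4 - (k + k)*(b + k) = 4 - 2*k*(b + k))
sqrt(L(13) + B(68, -41)) = sqrt(-44 + (4 - 2*68**2 - 2*(-41)*68)) = sqrt(-44 + (4 - 2*4624 + 5576)) = sqrt(-44 + (4 - 9248 + 5576)) = sqrt(-44 - 3668) = sqrt(-3712) = 8*I*sqrt(58)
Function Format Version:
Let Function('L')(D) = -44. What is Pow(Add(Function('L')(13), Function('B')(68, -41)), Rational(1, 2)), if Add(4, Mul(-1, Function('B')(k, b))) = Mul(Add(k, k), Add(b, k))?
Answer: Mul(8, I, Pow(58, Rational(1, 2))) ≈ Mul(60.926, I)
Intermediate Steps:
Function('B')(k, b) = Add(4, Mul(-2, k, Add(b, k))) (Function('B')(k, b) = Add(4, Mul(-1, Mul(Add(k, k), Add(b, k)))) = Add(4, Mul(-1, Mul(Mul(2, k), Add(b, k)))) = Add(4, Mul(-1, Mul(2, k, Add(b, k)))) = Add(4, Mul(-2, k, Add(b, k))))
Pow(Add(Function('L')(13), Function('B')(68, -41)), Rational(1, 2)) = Pow(Add(-44, Add(4, Mul(-2, Pow(68, 2)), Mul(-2, -41, 68))), Rational(1, 2)) = Pow(Add(-44, Add(4, Mul(-2, 4624), 5576)), Rational(1, 2)) = Pow(Add(-44, Add(4, -9248, 5576)), Rational(1, 2)) = Pow(Add(-44, -3668), Rational(1, 2)) = Pow(-3712, Rational(1, 2)) = Mul(8, I, Pow(58, Rational(1, 2)))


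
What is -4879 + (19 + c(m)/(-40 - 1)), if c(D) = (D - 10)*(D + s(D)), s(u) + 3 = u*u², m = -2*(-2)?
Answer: -198870/41 ≈ -4850.5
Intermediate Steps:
m = 4
s(u) = -3 + u³ (s(u) = -3 + u*u² = -3 + u³)
c(D) = (-10 + D)*(-3 + D + D³) (c(D) = (D - 10)*(D + (-3 + D³)) = (-10 + D)*(-3 + D + D³))
-4879 + (19 + c(m)/(-40 - 1)) = -4879 + (19 + (30 + 4² + 4⁴ - 13*4 - 10*4³)/(-40 - 1)) = -4879 + (19 + (30 + 16 + 256 - 52 - 10*64)/(-41)) = -4879 + (19 - (30 + 16 + 256 - 52 - 640)/41) = -4879 + (19 - 1/41*(-390)) = -4879 + (19 + 390/41) = -4879 + 1169/41 = -198870/41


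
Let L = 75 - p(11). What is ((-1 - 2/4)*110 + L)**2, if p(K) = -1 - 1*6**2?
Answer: 2809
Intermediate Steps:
p(K) = -37 (p(K) = -1 - 1*36 = -1 - 36 = -37)
L = 112 (L = 75 - 1*(-37) = 75 + 37 = 112)
((-1 - 2/4)*110 + L)**2 = ((-1 - 2/4)*110 + 112)**2 = ((-1 - 2*1/4)*110 + 112)**2 = ((-1 - 1/2)*110 + 112)**2 = (-3/2*110 + 112)**2 = (-165 + 112)**2 = (-53)**2 = 2809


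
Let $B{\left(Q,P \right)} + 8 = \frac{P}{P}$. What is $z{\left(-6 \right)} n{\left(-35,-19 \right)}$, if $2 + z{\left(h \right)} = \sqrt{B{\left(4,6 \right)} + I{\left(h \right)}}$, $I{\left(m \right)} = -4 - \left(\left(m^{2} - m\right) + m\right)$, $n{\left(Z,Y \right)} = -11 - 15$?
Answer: $52 - 26 i \sqrt{47} \approx 52.0 - 178.25 i$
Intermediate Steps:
$n{\left(Z,Y \right)} = -26$ ($n{\left(Z,Y \right)} = -11 - 15 = -26$)
$I{\left(m \right)} = -4 - m^{2}$
$B{\left(Q,P \right)} = -7$ ($B{\left(Q,P \right)} = -8 + \frac{P}{P} = -8 + 1 = -7$)
$z{\left(h \right)} = -2 + \sqrt{-11 - h^{2}}$ ($z{\left(h \right)} = -2 + \sqrt{-7 - \left(4 + h^{2}\right)} = -2 + \sqrt{-11 - h^{2}}$)
$z{\left(-6 \right)} n{\left(-35,-19 \right)} = \left(-2 + \sqrt{-11 - \left(-6\right)^{2}}\right) \left(-26\right) = \left(-2 + \sqrt{-11 - 36}\right) \left(-26\right) = \left(-2 + \sqrt{-47}\right) \left(-26\right) = \left(-2 + i \sqrt{47}\right) \left(-26\right) = 52 - 26 i \sqrt{47}$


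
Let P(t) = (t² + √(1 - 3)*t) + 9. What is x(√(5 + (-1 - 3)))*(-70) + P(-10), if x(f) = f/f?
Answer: 39 - 10*I*√2 ≈ 39.0 - 14.142*I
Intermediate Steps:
P(t) = 9 + t² + I*t*√2 (P(t) = (t² + √(-2)*t) + 9 = (t² + (I*√2)*t) + 9 = (t² + I*t*√2) + 9 = 9 + t² + I*t*√2)
x(f) = 1
x(√(5 + (-1 - 3)))*(-70) + P(-10) = 1*(-70) + (9 + (-10)² + I*(-10)*√2) = -70 + (9 + 100 - 10*I*√2) = -70 + (109 - 10*I*√2) = 39 - 10*I*√2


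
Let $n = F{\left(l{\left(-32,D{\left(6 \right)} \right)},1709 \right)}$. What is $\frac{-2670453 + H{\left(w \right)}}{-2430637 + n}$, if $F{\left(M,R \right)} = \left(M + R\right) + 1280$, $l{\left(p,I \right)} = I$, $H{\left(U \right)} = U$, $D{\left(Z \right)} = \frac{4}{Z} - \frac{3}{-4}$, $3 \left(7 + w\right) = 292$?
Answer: $\frac{32044352}{29131759} \approx 1.1$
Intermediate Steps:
$w = \frac{271}{3}$ ($w = -7 + \frac{1}{3} \cdot 292 = -7 + \frac{292}{3} = \frac{271}{3} \approx 90.333$)
$D{\left(Z \right)} = \frac{3}{4} + \frac{4}{Z}$ ($D{\left(Z \right)} = \frac{4}{Z} - - \frac{3}{4} = \frac{4}{Z} + \frac{3}{4} = \frac{3}{4} + \frac{4}{Z}$)
$F{\left(M,R \right)} = 1280 + M + R$
$n = \frac{35885}{12}$ ($n = 1280 + \left(\frac{3}{4} + \frac{4}{6}\right) + 1709 = 1280 + \left(\frac{3}{4} + 4 \cdot \frac{1}{6}\right) + 1709 = 1280 + \left(\frac{3}{4} + \frac{2}{3}\right) + 1709 = 1280 + \frac{17}{12} + 1709 = \frac{35885}{12} \approx 2990.4$)
$\frac{-2670453 + H{\left(w \right)}}{-2430637 + n} = \frac{-2670453 + \frac{271}{3}}{-2430637 + \frac{35885}{12}} = - \frac{8011088}{3 \left(- \frac{29131759}{12}\right)} = \left(- \frac{8011088}{3}\right) \left(- \frac{12}{29131759}\right) = \frac{32044352}{29131759}$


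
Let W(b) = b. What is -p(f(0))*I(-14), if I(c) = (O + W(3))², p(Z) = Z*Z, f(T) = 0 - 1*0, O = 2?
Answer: 0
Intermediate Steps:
f(T) = 0 (f(T) = 0 + 0 = 0)
p(Z) = Z²
I(c) = 25 (I(c) = (2 + 3)² = 5² = 25)
-p(f(0))*I(-14) = -0²*25 = -0*25 = -1*0 = 0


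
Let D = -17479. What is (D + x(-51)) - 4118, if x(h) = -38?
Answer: -21635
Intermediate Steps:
(D + x(-51)) - 4118 = (-17479 - 38) - 4118 = -17517 - 4118 = -21635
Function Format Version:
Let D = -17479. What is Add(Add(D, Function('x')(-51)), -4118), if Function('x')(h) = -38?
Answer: -21635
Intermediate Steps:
Add(Add(D, Function('x')(-51)), -4118) = Add(Add(-17479, -38), -4118) = Add(-17517, -4118) = -21635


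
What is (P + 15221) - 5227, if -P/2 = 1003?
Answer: 7988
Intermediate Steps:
P = -2006 (P = -2*1003 = -2006)
(P + 15221) - 5227 = (-2006 + 15221) - 5227 = 13215 - 5227 = 7988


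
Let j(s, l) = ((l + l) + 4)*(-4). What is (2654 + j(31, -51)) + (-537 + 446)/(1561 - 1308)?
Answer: 770547/253 ≈ 3045.6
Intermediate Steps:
j(s, l) = -16 - 8*l (j(s, l) = (2*l + 4)*(-4) = (4 + 2*l)*(-4) = -16 - 8*l)
(2654 + j(31, -51)) + (-537 + 446)/(1561 - 1308) = (2654 + (-16 - 8*(-51))) + (-537 + 446)/(1561 - 1308) = (2654 + (-16 + 408)) - 91/253 = (2654 + 392) - 91*1/253 = 3046 - 91/253 = 770547/253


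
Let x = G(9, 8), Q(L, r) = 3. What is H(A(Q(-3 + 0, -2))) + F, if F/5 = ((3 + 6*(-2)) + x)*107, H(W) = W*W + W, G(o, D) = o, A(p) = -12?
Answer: 132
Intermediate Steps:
x = 9
H(W) = W + W² (H(W) = W² + W = W + W²)
F = 0 (F = 5*(((3 + 6*(-2)) + 9)*107) = 5*(((3 - 12) + 9)*107) = 5*((-9 + 9)*107) = 5*(0*107) = 5*0 = 0)
H(A(Q(-3 + 0, -2))) + F = -12*(1 - 12) + 0 = -12*(-11) + 0 = 132 + 0 = 132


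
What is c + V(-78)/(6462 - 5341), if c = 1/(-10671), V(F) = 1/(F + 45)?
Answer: -5296/43861367 ≈ -0.00012074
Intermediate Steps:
V(F) = 1/(45 + F)
c = -1/10671 ≈ -9.3712e-5
c + V(-78)/(6462 - 5341) = -1/10671 + 1/((45 - 78)*(6462 - 5341)) = -1/10671 + 1/(-33*1121) = -1/10671 - 1/33*1/1121 = -1/10671 - 1/36993 = -5296/43861367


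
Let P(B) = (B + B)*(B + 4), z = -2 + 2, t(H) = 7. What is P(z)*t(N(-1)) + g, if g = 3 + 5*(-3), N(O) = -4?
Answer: -12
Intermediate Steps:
z = 0
g = -12 (g = 3 - 15 = -12)
P(B) = 2*B*(4 + B) (P(B) = (2*B)*(4 + B) = 2*B*(4 + B))
P(z)*t(N(-1)) + g = (2*0*(4 + 0))*7 - 12 = (2*0*4)*7 - 12 = 0*7 - 12 = 0 - 12 = -12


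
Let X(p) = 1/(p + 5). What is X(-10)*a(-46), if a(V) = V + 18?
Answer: 28/5 ≈ 5.6000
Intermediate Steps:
a(V) = 18 + V
X(p) = 1/(5 + p)
X(-10)*a(-46) = (18 - 46)/(5 - 10) = -28/(-5) = -⅕*(-28) = 28/5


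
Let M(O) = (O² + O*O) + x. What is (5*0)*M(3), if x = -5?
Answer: 0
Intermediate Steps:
M(O) = -5 + 2*O² (M(O) = (O² + O*O) - 5 = (O² + O²) - 5 = 2*O² - 5 = -5 + 2*O²)
(5*0)*M(3) = (5*0)*(-5 + 2*3²) = 0*(-5 + 2*9) = 0*(-5 + 18) = 0*13 = 0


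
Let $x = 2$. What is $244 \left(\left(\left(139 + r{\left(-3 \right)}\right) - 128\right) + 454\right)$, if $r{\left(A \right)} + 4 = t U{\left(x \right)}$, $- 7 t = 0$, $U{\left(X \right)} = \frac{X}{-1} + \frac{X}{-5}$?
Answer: $112484$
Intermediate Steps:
$U{\left(X \right)} = - \frac{6 X}{5}$ ($U{\left(X \right)} = X \left(-1\right) + X \left(- \frac{1}{5}\right) = - X - \frac{X}{5} = - \frac{6 X}{5}$)
$t = 0$ ($t = \left(- \frac{1}{7}\right) 0 = 0$)
$r{\left(A \right)} = -4$ ($r{\left(A \right)} = -4 + 0 \left(\left(- \frac{6}{5}\right) 2\right) = -4 + 0 \left(- \frac{12}{5}\right) = -4 + 0 = -4$)
$244 \left(\left(\left(139 + r{\left(-3 \right)}\right) - 128\right) + 454\right) = 244 \left(\left(\left(139 - 4\right) - 128\right) + 454\right) = 244 \left(\left(135 - 128\right) + 454\right) = 244 \left(7 + 454\right) = 244 \cdot 461 = 112484$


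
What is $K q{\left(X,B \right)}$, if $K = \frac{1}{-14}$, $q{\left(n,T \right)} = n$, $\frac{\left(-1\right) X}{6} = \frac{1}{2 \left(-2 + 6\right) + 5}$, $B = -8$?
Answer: $\frac{3}{91} \approx 0.032967$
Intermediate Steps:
$X = - \frac{6}{13}$ ($X = - \frac{6}{2 \left(-2 + 6\right) + 5} = - \frac{6}{2 \cdot 4 + 5} = - \frac{6}{8 + 5} = - \frac{6}{13} \approx -0.46154$)
$K = - \frac{1}{14} \approx -0.071429$
$K q{\left(X,B \right)} = \left(- \frac{1}{14}\right) \left(- \frac{6}{13}\right) = \frac{3}{91}$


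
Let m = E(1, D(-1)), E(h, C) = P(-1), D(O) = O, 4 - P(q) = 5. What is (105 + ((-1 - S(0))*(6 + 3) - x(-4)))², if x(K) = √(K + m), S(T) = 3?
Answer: (69 - I*√5)² ≈ 4756.0 - 308.58*I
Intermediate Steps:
P(q) = -1 (P(q) = 4 - 1*5 = 4 - 5 = -1)
E(h, C) = -1
m = -1
x(K) = √(-1 + K) (x(K) = √(K - 1) = √(-1 + K))
(105 + ((-1 - S(0))*(6 + 3) - x(-4)))² = (105 + ((-1 - 1*3)*(6 + 3) - √(-1 - 4)))² = (105 + ((-1 - 3)*9 - √(-5)))² = (105 + (-4*9 - I*√5))² = (105 + (-36 - I*√5))² = (69 - I*√5)²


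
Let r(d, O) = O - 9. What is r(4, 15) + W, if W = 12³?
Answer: 1734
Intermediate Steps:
r(d, O) = -9 + O
W = 1728
r(4, 15) + W = (-9 + 15) + 1728 = 6 + 1728 = 1734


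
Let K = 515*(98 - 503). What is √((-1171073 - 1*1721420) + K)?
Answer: 2*I*√775267 ≈ 1761.0*I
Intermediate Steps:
K = -208575 (K = 515*(-405) = -208575)
√((-1171073 - 1*1721420) + K) = √((-1171073 - 1*1721420) - 208575) = √((-1171073 - 1721420) - 208575) = √(-2892493 - 208575) = √(-3101068) = 2*I*√775267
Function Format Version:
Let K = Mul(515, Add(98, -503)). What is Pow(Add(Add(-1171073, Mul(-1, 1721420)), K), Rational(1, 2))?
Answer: Mul(2, I, Pow(775267, Rational(1, 2))) ≈ Mul(1761.0, I)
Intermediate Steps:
K = -208575 (K = Mul(515, -405) = -208575)
Pow(Add(Add(-1171073, Mul(-1, 1721420)), K), Rational(1, 2)) = Pow(Add(Add(-1171073, Mul(-1, 1721420)), -208575), Rational(1, 2)) = Pow(Add(Add(-1171073, -1721420), -208575), Rational(1, 2)) = Pow(Add(-2892493, -208575), Rational(1, 2)) = Pow(-3101068, Rational(1, 2)) = Mul(2, I, Pow(775267, Rational(1, 2)))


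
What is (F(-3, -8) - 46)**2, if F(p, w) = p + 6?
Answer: 1849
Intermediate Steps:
F(p, w) = 6 + p
(F(-3, -8) - 46)**2 = ((6 - 3) - 46)**2 = (3 - 46)**2 = (-43)**2 = 1849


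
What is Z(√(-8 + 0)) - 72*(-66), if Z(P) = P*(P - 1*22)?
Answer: 4744 - 44*I*√2 ≈ 4744.0 - 62.225*I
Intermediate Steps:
Z(P) = P*(-22 + P) (Z(P) = P*(P - 22) = P*(-22 + P))
Z(√(-8 + 0)) - 72*(-66) = √(-8 + 0)*(-22 + √(-8 + 0)) - 72*(-66) = √(-8)*(-22 + √(-8)) + 4752 = (2*I*√2)*(-22 + 2*I*√2) + 4752 = 2*I*√2*(-22 + 2*I*√2) + 4752 = 4752 + 2*I*√2*(-22 + 2*I*√2)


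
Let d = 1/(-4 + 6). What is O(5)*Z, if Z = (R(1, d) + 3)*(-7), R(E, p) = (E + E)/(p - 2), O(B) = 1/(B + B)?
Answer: -7/6 ≈ -1.1667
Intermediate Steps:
d = 1/2 ≈ 0.50000
O(B) = 1/(2*B)
R(E, p) = 2*E/(-2 + p) (R(E, p) = (2*E)/(-2 + p) = 2*E/(-2 + p))
Z = -35/3 (Z = (2*1/(-2 + 1/2) + 3)*(-7) = (2*1/(-3/2) + 3)*(-7) = (2*1*(-2/3) + 3)*(-7) = (-4/3 + 3)*(-7) = (5/3)*(-7) = -35/3 ≈ -11.667)
O(5)*Z = ((1/2)/5)*(-35/3) = ((1/2)*(1/5))*(-35/3) = (1/10)*(-35/3) = -7/6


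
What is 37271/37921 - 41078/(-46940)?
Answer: 127200753/68461990 ≈ 1.8580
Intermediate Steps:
37271/37921 - 41078/(-46940) = 37271*(1/37921) - 41078*(-1/46940) = 2867/2917 + 20539/23470 = 127200753/68461990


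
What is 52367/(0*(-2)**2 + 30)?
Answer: 52367/30 ≈ 1745.6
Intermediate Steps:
52367/(0*(-2)**2 + 30) = 52367/(0*4 + 30) = 52367/(0 + 30) = 52367/30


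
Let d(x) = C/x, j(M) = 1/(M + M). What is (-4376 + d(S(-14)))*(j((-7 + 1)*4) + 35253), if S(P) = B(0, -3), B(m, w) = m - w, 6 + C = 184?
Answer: -10956625925/72 ≈ -1.5218e+8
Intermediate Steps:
C = 178 (C = -6 + 184 = 178)
j(M) = 1/(2*M)
S(P) = 3 (S(P) = 0 - 1*(-3) = 0 + 3 = 3)
d(x) = 178/x
(-4376 + d(S(-14)))*(j((-7 + 1)*4) + 35253) = (-4376 + 178/3)*(1/(2*(((-7 + 1)*4))) + 35253) = (-4376 + 178*(⅓))*(1/(2*((-6*4))) + 35253) = (-4376 + 178/3)*((½)/(-24) + 35253) = -12950*((½)*(-1/24) + 35253)/3 = -12950*(-1/48 + 35253)/3 = -12950/3*1692143/48 = -10956625925/72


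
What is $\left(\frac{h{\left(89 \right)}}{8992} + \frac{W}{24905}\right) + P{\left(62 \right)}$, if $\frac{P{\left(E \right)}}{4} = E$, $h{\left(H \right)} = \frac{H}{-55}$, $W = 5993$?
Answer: $\frac{611516369587}{2463403360} \approx 248.24$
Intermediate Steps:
$h{\left(H \right)} = - \frac{H}{55}$ ($h{\left(H \right)} = H \left(- \frac{1}{55}\right) = - \frac{H}{55}$)
$P{\left(E \right)} = 4 E$
$\left(\frac{h{\left(89 \right)}}{8992} + \frac{W}{24905}\right) + P{\left(62 \right)} = \left(\frac{\left(- \frac{1}{55}\right) 89}{8992} + \frac{5993}{24905}\right) + 4 \cdot 62 = \left(\left(- \frac{89}{55}\right) \frac{1}{8992} + 5993 \cdot \frac{1}{24905}\right) + 248 = \left(- \frac{89}{494560} + \frac{5993}{24905}\right) + 248 = \frac{592336307}{2463403360} + 248 = \frac{611516369587}{2463403360}$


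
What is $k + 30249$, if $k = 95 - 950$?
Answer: $29394$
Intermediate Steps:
$k = -855$ ($k = 95 - 950 = -855$)
$k + 30249 = -855 + 30249 = 29394$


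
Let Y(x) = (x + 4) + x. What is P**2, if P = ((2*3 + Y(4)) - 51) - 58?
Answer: 8281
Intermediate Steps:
Y(x) = 4 + 2*x (Y(x) = (4 + x) + x = 4 + 2*x)
P = -91 (P = ((2*3 + (4 + 2*4)) - 51) - 58 = ((6 + (4 + 8)) - 51) - 58 = ((6 + 12) - 51) - 58 = (18 - 51) - 58 = -33 - 58 = -91)
P**2 = (-91)**2 = 8281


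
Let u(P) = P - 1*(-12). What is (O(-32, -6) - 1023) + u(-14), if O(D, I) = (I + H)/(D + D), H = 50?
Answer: -16411/16 ≈ -1025.7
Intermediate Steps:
O(D, I) = (50 + I)/(2*D) (O(D, I) = (I + 50)/(D + D) = (50 + I)/((2*D)) = (50 + I)*(1/(2*D)) = (50 + I)/(2*D))
u(P) = 12 + P (u(P) = P + 12 = 12 + P)
(O(-32, -6) - 1023) + u(-14) = ((½)*(50 - 6)/(-32) - 1023) + (12 - 14) = ((½)*(-1/32)*44 - 1023) - 2 = (-11/16 - 1023) - 2 = -16379/16 - 2 = -16411/16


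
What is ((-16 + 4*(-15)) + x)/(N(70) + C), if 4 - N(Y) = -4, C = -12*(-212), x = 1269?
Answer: 1193/2552 ≈ 0.46748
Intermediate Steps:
C = 2544
N(Y) = 8 (N(Y) = 4 - 1*(-4) = 4 + 4 = 8)
((-16 + 4*(-15)) + x)/(N(70) + C) = ((-16 + 4*(-15)) + 1269)/(8 + 2544) = ((-16 - 60) + 1269)/2552 = (-76 + 1269)*(1/2552) = 1193*(1/2552) = 1193/2552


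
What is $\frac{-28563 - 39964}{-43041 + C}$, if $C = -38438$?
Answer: $\frac{68527}{81479} \approx 0.84104$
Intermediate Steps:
$\frac{-28563 - 39964}{-43041 + C} = \frac{-28563 - 39964}{-43041 - 38438} = - \frac{68527}{-81479} = \left(-68527\right) \left(- \frac{1}{81479}\right) = \frac{68527}{81479}$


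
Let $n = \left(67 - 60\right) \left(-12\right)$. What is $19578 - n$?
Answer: $19662$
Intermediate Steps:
$n = -84$ ($n = 7 \left(-12\right) = -84$)
$19578 - n = 19578 - -84 = 19578 + 84 = 19662$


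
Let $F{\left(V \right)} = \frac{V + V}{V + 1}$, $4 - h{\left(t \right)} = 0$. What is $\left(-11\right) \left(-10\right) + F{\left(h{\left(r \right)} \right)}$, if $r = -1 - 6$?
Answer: $\frac{558}{5} \approx 111.6$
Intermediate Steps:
$r = -7$ ($r = -1 - 6 = -7$)
$h{\left(t \right)} = 4$ ($h{\left(t \right)} = 4 - 0 = 4 + 0 = 4$)
$F{\left(V \right)} = \frac{2 V}{1 + V}$
$\left(-11\right) \left(-10\right) + F{\left(h{\left(r \right)} \right)} = \left(-11\right) \left(-10\right) + 2 \cdot 4 \frac{1}{1 + 4} = 110 + 2 \cdot 4 \cdot \frac{1}{5} = 110 + \frac{8}{5} = \frac{558}{5}$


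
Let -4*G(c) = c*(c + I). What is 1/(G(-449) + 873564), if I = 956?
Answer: 4/3721899 ≈ 1.0747e-6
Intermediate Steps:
G(c) = -c*(956 + c)/4 (G(c) = -c*(c + 956)/4 = -c*(956 + c)/4)
1/(G(-449) + 873564) = 1/(-1/4*(-449)*(956 - 449) + 873564) = 1/(-1/4*(-449)*507 + 873564) = 1/(227643/4 + 873564) = 1/(3721899/4) = 4/3721899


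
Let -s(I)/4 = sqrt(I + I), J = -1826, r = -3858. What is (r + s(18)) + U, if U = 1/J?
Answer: -7088533/1826 ≈ -3882.0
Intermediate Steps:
U = -1/1826 (U = 1/(-1826) = -1/1826 ≈ -0.00054764)
s(I) = -4*sqrt(2)*sqrt(I) (s(I) = -4*sqrt(I + I) = -4*sqrt(2)*sqrt(I))
(r + s(18)) + U = (-3858 - 4*sqrt(2)*sqrt(18)) - 1/1826 = (-3858 - 4*sqrt(2)*3*sqrt(2)) - 1/1826 = (-3858 - 24) - 1/1826 = -3882 - 1/1826 = -7088533/1826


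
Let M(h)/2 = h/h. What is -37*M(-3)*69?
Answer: -5106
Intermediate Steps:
M(h) = 2 (M(h) = 2*(h/h) = 2*1 = 2)
-37*M(-3)*69 = -37*2*69 = -74*69 = -5106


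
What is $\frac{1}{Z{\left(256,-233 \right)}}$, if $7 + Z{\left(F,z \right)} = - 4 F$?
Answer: $- \frac{1}{1031} \approx -0.00096993$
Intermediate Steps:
$Z{\left(F,z \right)} = -7 - 4 F$
$\frac{1}{Z{\left(256,-233 \right)}} = \frac{1}{-7 - 1024} = \frac{1}{-1031} = - \frac{1}{1031}$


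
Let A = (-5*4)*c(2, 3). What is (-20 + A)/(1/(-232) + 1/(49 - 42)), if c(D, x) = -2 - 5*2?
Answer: 71456/45 ≈ 1587.9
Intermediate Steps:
c(D, x) = -12 (c(D, x) = -2 - 10 = -12)
A = 240 (A = -5*4*(-12) = -20*(-12) = 240)
(-20 + A)/(1/(-232) + 1/(49 - 42)) = (-20 + 240)/(1/(-232) + 1/(49 - 42)) = 220/(-1/232 + 1/7) = 220/(225/1624) = 220*(1624/225) = 71456/45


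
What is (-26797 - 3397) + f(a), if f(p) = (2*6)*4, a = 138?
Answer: -30146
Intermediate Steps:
f(p) = 48 (f(p) = 12*4 = 48)
(-26797 - 3397) + f(a) = (-26797 - 3397) + 48 = -30194 + 48 = -30146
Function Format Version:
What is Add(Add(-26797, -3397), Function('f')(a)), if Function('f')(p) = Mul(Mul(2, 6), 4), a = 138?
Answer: -30146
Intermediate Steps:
Function('f')(p) = 48 (Function('f')(p) = Mul(12, 4) = 48)
Add(Add(-26797, -3397), Function('f')(a)) = Add(Add(-26797, -3397), 48) = Add(-30194, 48) = -30146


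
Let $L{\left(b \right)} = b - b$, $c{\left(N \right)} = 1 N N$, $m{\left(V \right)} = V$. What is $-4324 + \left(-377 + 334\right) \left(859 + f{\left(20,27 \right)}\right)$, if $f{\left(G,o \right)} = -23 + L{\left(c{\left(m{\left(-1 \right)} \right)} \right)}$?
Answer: $-40272$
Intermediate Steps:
$c{\left(N \right)} = N^{2}$ ($c{\left(N \right)} = N N = N^{2}$)
$L{\left(b \right)} = 0$
$f{\left(G,o \right)} = -23$ ($f{\left(G,o \right)} = -23 + 0 = -23$)
$-4324 + \left(-377 + 334\right) \left(859 + f{\left(20,27 \right)}\right) = -4324 + \left(-377 + 334\right) \left(859 - 23\right) = -4324 - 35948 = -40272$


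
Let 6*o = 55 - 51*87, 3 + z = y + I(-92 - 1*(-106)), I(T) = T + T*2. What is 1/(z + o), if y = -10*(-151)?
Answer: 3/2456 ≈ 0.0012215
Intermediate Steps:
y = 1510
I(T) = 3*T (I(T) = T + 2*T = 3*T)
z = 1549 (z = -3 + (1510 + 3*(-92 - 1*(-106))) = -3 + (1510 + 3*(-92 + 106)) = -3 + (1510 + 3*14) = -3 + (1510 + 42) = -3 + 1552 = 1549)
o = -2191/3 (o = (55 - 51*87)/6 = (55 - 4437)/6 = (⅙)*(-4382) = -2191/3 ≈ -730.33)
1/(z + o) = 1/(1549 - 2191/3) = 1/(2456/3) = 3/2456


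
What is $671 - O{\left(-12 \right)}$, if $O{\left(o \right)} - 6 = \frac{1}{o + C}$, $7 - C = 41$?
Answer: $\frac{30591}{46} \approx 665.02$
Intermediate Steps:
$C = -34$ ($C = 7 - 41 = -34$)
$O{\left(o \right)} = 6 + \frac{1}{-34 + o}$ ($O{\left(o \right)} = 6 + \frac{1}{o - 34} = 6 + \frac{1}{-34 + o}$)
$671 - O{\left(-12 \right)} = 671 - \frac{-203 + 6 \left(-12\right)}{-34 - 12} = 671 - \frac{-203 - 72}{-46} = 671 - \left(- \frac{1}{46}\right) \left(-275\right) = 671 - \frac{275}{46} = \frac{30591}{46}$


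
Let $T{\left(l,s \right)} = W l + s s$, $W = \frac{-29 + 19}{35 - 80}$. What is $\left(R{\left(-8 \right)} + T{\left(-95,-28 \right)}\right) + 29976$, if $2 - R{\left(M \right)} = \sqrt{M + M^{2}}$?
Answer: $\frac{276668}{9} - 2 \sqrt{14} \approx 30733.0$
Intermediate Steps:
$W = \frac{2}{9}$ ($W = - \frac{10}{-45} = \left(-10\right) \left(- \frac{1}{45}\right) = \frac{2}{9} \approx 0.22222$)
$T{\left(l,s \right)} = s^{2} + \frac{2 l}{9}$ ($T{\left(l,s \right)} = \frac{2 l}{9} + s s = \frac{2 l}{9} + s^{2} = s^{2} + \frac{2 l}{9}$)
$R{\left(M \right)} = 2 - \sqrt{M + M^{2}}$
$\left(R{\left(-8 \right)} + T{\left(-95,-28 \right)}\right) + 29976 = \left(\left(2 - \sqrt{- 8 \left(1 - 8\right)}\right) + \left(\left(-28\right)^{2} + \frac{2}{9} \left(-95\right)\right)\right) + 29976 = \left(\left(2 - \sqrt{\left(-8\right) \left(-7\right)}\right) + \left(784 - \frac{190}{9}\right)\right) + 29976 = \left(\left(2 - \sqrt{56}\right) + \frac{6866}{9}\right) + 29976 = \left(\left(2 - 2 \sqrt{14}\right) + \frac{6866}{9}\right) + 29976 = \left(\frac{6884}{9} - 2 \sqrt{14}\right) + 29976 = \frac{276668}{9} - 2 \sqrt{14}$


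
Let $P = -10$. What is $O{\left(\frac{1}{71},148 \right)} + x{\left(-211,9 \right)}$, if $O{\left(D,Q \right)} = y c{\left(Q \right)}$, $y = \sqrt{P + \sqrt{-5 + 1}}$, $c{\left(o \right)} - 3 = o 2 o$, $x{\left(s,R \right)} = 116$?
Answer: $116 + 43811 \sqrt{-10 + 2 i} \approx 13902.0 + 1.3923 \cdot 10^{5} i$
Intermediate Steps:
$c{\left(o \right)} = 3 + 2 o^{2}$ ($c{\left(o \right)} = 3 + o 2 o = 3 + 2 o o = 3 + 2 o^{2}$)
$y = \sqrt{-10 + 2 i}$ ($y = \sqrt{-10 + \sqrt{-5 + 1}} = \sqrt{-10 + \sqrt{-4}} = \sqrt{-10 + 2 i} \approx 0.31467 + 3.1779 i$)
$O{\left(D,Q \right)} = \sqrt{-10 + 2 i} \left(3 + 2 Q^{2}\right)$
$O{\left(\frac{1}{71},148 \right)} + x{\left(-211,9 \right)} = \sqrt{-10 + 2 i} \left(3 + 2 \cdot 148^{2}\right) + 116 = \sqrt{-10 + 2 i} \left(3 + 2 \cdot 21904\right) + 116 = \sqrt{-10 + 2 i} \left(3 + 43808\right) + 116 = \sqrt{-10 + 2 i} 43811 + 116 = 43811 \sqrt{-10 + 2 i} + 116 = 116 + 43811 \sqrt{-10 + 2 i}$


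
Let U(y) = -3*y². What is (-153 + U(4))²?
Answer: 40401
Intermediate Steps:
(-153 + U(4))² = (-153 - 3*4²)² = (-153 - 3*16)² = (-153 - 48)² = (-201)² = 40401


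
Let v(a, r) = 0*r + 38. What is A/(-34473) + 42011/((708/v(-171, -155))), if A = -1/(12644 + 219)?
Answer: 117982260959315/52324291482 ≈ 2254.8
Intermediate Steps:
v(a, r) = 38 (v(a, r) = 0 + 38 = 38)
A = -1/12863 ≈ -7.7742e-5
A/(-34473) + 42011/((708/v(-171, -155))) = -1/12863/(-34473) + 42011/((708/38)) = -1/12863*(-1/34473) + 42011/((708*(1/38))) = 1/443426199 + 42011/(354/19) = 1/443426199 + 42011*(19/354) = 1/443426199 + 798209/354 = 117982260959315/52324291482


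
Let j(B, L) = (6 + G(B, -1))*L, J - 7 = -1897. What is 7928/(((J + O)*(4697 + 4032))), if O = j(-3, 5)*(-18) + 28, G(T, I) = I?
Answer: -991/2522681 ≈ -0.00039284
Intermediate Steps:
J = -1890 (J = 7 - 1897 = -1890)
j(B, L) = 5*L (j(B, L) = (6 - 1)*L = 5*L)
O = -422 (O = (5*5)*(-18) + 28 = 25*(-18) + 28 = -450 + 28 = -422)
7928/(((J + O)*(4697 + 4032))) = 7928/(((-1890 - 422)*(4697 + 4032))) = 7928/((-2312*8729)) = 7928/(-20181448) = 7928*(-1/20181448) = -991/2522681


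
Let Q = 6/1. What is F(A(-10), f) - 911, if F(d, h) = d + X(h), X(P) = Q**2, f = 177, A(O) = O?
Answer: -885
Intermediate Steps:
Q = 6 (Q = 6*1 = 6)
X(P) = 36 (X(P) = 6**2 = 36)
F(d, h) = 36 + d (F(d, h) = d + 36 = 36 + d)
F(A(-10), f) - 911 = (36 - 10) - 911 = 26 - 911 = -885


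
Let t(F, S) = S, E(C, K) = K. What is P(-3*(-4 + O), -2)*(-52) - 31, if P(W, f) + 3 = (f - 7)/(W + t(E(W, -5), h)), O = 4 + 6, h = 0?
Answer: 99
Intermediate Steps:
O = 10
P(W, f) = -3 + (-7 + f)/W (P(W, f) = -3 + (f - 7)/(W + 0) = -3 + (-7 + f)/W)
P(-3*(-4 + O), -2)*(-52) - 31 = ((-7 - 2 - (-9)*(-4 + 10))/((-3*(-4 + 10))))*(-52) - 31 = ((-7 - 2 - (-9)*6)/((-3*6)))*(-52) - 31 = ((-7 - 2 - 3*(-18))/(-18))*(-52) - 31 = -(-7 - 2 + 54)/18*(-52) - 31 = -1/18*45*(-52) - 31 = -5/2*(-52) - 31 = 130 - 31 = 99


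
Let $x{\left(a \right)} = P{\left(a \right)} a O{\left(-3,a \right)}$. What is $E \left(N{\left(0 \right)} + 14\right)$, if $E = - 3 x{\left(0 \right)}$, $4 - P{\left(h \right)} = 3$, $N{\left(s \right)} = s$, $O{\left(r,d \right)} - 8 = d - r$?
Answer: $0$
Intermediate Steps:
$O{\left(r,d \right)} = 8 + d - r$ ($O{\left(r,d \right)} = 8 + \left(d - r\right) = 8 + d - r$)
$P{\left(h \right)} = 1$ ($P{\left(h \right)} = 4 - 3 = 1$)
$x{\left(a \right)} = a \left(11 + a\right)$ ($x{\left(a \right)} = 1 a \left(8 + a - -3\right) = a \left(8 + a + 3\right) = a \left(11 + a\right)$)
$E = 0$ ($E = - 3 \cdot 0 \left(11 + 0\right) = - 3 \cdot 0 \cdot 11 = \left(-3\right) 0 = 0$)
$E \left(N{\left(0 \right)} + 14\right) = 0 \left(0 + 14\right) = 0 \cdot 14 = 0$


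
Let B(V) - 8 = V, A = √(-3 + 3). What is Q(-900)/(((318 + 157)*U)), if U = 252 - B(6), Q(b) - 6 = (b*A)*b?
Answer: 3/56525 ≈ 5.3074e-5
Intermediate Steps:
A = 0 (A = √0 = 0)
B(V) = 8 + V
Q(b) = 6 (Q(b) = 6 + (b*0)*b = 6 + 0*b = 6 + 0 = 6)
U = 238 (U = 252 - (8 + 6) = 252 - 1*14 = 252 - 14 = 238)
Q(-900)/(((318 + 157)*U)) = 6/(((318 + 157)*238)) = 6/((475*238)) = 6/113050 = 6*(1/113050) = 3/56525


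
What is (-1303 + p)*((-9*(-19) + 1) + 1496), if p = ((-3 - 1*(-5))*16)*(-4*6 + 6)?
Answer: -3134172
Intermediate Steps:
p = -576 (p = ((-3 + 5)*16)*(-24 + 6) = (2*16)*(-18) = 32*(-18) = -576)
(-1303 + p)*((-9*(-19) + 1) + 1496) = (-1303 - 576)*((-9*(-19) + 1) + 1496) = -1879*((171 + 1) + 1496) = -1879*(172 + 1496) = -1879*1668 = -3134172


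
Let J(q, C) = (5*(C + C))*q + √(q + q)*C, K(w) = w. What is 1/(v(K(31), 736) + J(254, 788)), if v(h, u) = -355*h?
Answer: 1990515/3961834525673 - 1576*√127/3961834525673 ≈ 4.9794e-7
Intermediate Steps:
J(q, C) = 10*C*q + C*√2*√q (J(q, C) = (5*(2*C))*q + √(2*q)*C = (10*C)*q + (√2*√q)*C = 10*C*q + C*√2*√q)
1/(v(K(31), 736) + J(254, 788)) = 1/(-355*31 + 788*(10*254 + √2*√254)) = 1/(-11005 + 788*(2540 + 2*√127)) = 1/(-11005 + (2001520 + 1576*√127)) = 1/(1990515 + 1576*√127)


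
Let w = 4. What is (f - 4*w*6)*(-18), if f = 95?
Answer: 18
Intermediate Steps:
(f - 4*w*6)*(-18) = (95 - 4*4*6)*(-18) = (95 - 16*6)*(-18) = (95 - 96)*(-18) = -1*(-18) = 18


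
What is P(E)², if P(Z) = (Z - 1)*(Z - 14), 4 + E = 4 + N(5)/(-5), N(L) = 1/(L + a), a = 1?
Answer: 170328601/810000 ≈ 210.28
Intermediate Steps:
N(L) = 1/(1 + L) (N(L) = 1/(L + 1) = 1/(1 + L))
E = -1/30 (E = -4 + (4 + 1/((-5)*(1 + 5))) = -4 + (4 - ⅕/6) = -4 + (4 - ⅕*⅙) = -4 + (4 - 1/30) = -4 + 119/30 = -1/30 ≈ -0.033333)
P(Z) = (-1 + Z)*(-14 + Z)
P(E)² = (14 + (-1/30)² - 15*(-1/30))² = (14 + 1/900 + ½)² = (13051/900)² = 170328601/810000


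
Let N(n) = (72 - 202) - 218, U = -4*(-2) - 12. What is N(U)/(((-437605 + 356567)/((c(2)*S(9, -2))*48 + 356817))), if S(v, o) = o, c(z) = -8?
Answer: 62219790/40519 ≈ 1535.6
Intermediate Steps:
U = -4 (U = 8 - 12 = -4)
N(n) = -348 (N(n) = -130 - 218 = -348)
N(U)/(((-437605 + 356567)/((c(2)*S(9, -2))*48 + 356817))) = -348*(-8*(-2)*48 + 356817)/(-437605 + 356567) = -348/((-81038/(16*48 + 356817))) = -348/((-81038/(768 + 356817))) = -348/((-81038/357585)) = -348/((-81038*1/357585)) = -348/(-81038/357585) = -348*(-357585/81038) = 62219790/40519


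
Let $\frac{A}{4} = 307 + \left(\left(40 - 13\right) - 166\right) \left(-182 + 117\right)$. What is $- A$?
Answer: $-37368$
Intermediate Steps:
$A = 37368$ ($A = 4 \left(307 + \left(\left(40 - 13\right) - 166\right) \left(-182 + 117\right)\right) = 4 \left(307 + \left(27 - 166\right) \left(-65\right)\right) = 4 \left(307 - -9035\right) = 4 \left(307 + 9035\right) = 4 \cdot 9342 = 37368$)
$- A = \left(-1\right) 37368 = -37368$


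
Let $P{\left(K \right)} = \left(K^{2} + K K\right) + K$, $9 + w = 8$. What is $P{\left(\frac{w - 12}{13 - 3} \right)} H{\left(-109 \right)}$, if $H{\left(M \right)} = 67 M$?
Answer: $- \frac{379756}{25} \approx -15190.0$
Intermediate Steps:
$w = -1$ ($w = -9 + 8 = -1$)
$P{\left(K \right)} = K + 2 K^{2}$ ($P{\left(K \right)} = \left(K^{2} + K^{2}\right) + K = 2 K^{2} + K = K + 2 K^{2}$)
$P{\left(\frac{w - 12}{13 - 3} \right)} H{\left(-109 \right)} = \frac{-1 - 12}{13 - 3} \left(1 + 2 \frac{-1 - 12}{13 - 3}\right) 67 \left(-109\right) = - \frac{13}{10} \left(1 + 2 \left(- \frac{13}{10}\right)\right) \left(-7303\right) = \left(-13\right) \frac{1}{10} \left(1 + 2 \left(\left(-13\right) \frac{1}{10}\right)\right) \left(-7303\right) = - \frac{13 \left(1 + 2 \left(- \frac{13}{10}\right)\right)}{10} \left(-7303\right) = - \frac{13 \left(1 - \frac{13}{5}\right)}{10} \left(-7303\right) = \left(- \frac{13}{10}\right) \left(- \frac{8}{5}\right) \left(-7303\right) = \frac{52}{25} \left(-7303\right) = - \frac{379756}{25}$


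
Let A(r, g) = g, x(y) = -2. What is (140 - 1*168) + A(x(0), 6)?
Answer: -22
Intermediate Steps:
(140 - 1*168) + A(x(0), 6) = (140 - 1*168) + 6 = (140 - 168) + 6 = -28 + 6 = -22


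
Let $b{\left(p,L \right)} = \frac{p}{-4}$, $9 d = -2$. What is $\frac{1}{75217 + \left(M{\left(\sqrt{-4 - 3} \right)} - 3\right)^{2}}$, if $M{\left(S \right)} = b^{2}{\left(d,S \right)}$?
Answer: $\frac{104976}{7896922633} \approx 1.3293 \cdot 10^{-5}$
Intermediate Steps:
$d = - \frac{2}{9}$ ($d = \frac{1}{9} \left(-2\right) = - \frac{2}{9} \approx -0.22222$)
$b{\left(p,L \right)} = - \frac{p}{4}$ ($b{\left(p,L \right)} = p \left(- \frac{1}{4}\right) = - \frac{p}{4}$)
$M{\left(S \right)} = \frac{1}{324}$ ($M{\left(S \right)} = \left(\left(- \frac{1}{4}\right) \left(- \frac{2}{9}\right)\right)^{2} = \left(\frac{1}{18}\right)^{2} = \frac{1}{324}$)
$\frac{1}{75217 + \left(M{\left(\sqrt{-4 - 3} \right)} - 3\right)^{2}} = \frac{1}{75217 + \left(\frac{1}{324} - 3\right)^{2}} = \frac{1}{75217 + \left(- \frac{971}{324}\right)^{2}} = \frac{1}{75217 + \frac{942841}{104976}} = \frac{1}{\frac{7896922633}{104976}} = \frac{104976}{7896922633}$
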